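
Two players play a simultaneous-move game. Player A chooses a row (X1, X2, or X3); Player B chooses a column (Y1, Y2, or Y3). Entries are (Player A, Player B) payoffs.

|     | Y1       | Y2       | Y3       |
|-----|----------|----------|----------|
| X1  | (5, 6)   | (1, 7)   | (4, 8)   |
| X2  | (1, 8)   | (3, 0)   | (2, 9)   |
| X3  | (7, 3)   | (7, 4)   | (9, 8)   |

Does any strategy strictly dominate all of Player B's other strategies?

Check whether one of Player B's strategies beats all alternatives regardless of what the opponent does.
Y3 strictly dominates: vs X1: 8 > each of {6, 7}; vs X2: 9 > each of {8, 0}; vs X3: 8 > each of {3, 4}.

Y3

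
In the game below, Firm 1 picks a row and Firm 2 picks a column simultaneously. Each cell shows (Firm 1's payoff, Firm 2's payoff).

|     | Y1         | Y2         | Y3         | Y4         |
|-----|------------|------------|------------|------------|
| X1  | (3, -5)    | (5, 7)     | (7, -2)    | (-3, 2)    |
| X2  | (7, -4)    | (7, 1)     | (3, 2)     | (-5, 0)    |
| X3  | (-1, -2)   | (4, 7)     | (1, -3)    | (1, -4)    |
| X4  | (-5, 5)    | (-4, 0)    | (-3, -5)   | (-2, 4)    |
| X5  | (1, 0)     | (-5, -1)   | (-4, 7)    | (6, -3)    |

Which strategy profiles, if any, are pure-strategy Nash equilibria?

There is no pure-strategy Nash equilibrium

Check mutual best responses: a cell is a NE iff neither player can gain by unilaterally deviating.
Firm 1's best responses — vs Y1: X2 (payoff 7); vs Y2: X2 (payoff 7); vs Y3: X1 (payoff 7); vs Y4: X5 (payoff 6).
Firm 2's best responses — vs X1: Y2 (payoff 7); vs X2: Y3 (payoff 2); vs X3: Y2 (payoff 7); vs X4: Y1 (payoff 5); vs X5: Y3 (payoff 7).
No cell has both players best-responding. For instance, Firm 1's best reply to Y3 is X1, but against X1 Firm 2 prefers Y2 over Y3.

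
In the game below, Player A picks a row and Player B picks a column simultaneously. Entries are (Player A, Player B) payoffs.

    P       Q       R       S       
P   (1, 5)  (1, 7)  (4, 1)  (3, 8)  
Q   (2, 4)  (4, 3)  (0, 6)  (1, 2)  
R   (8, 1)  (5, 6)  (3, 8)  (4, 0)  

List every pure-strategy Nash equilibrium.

A profile is a Nash equilibrium when each player is best-responding to the other.
Player A's best responses — vs P: R (payoff 8); vs Q: R (payoff 5); vs R: P (payoff 4); vs S: R (payoff 4).
Player B's best responses — vs P: S (payoff 8); vs Q: R (payoff 6); vs R: R (payoff 8).
No cell has both players best-responding. For instance, Player A's best reply to S is R, but against R Player B prefers R over S.

No pure-strategy Nash equilibrium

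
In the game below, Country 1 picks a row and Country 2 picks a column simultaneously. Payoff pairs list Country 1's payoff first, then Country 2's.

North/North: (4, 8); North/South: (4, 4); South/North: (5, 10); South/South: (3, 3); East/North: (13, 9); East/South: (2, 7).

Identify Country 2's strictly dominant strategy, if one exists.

Check whether one of Country 2's strategies beats all alternatives regardless of what the opponent does.
North strictly dominates: vs North: 8 > 4; vs South: 10 > 3; vs East: 9 > 7.

North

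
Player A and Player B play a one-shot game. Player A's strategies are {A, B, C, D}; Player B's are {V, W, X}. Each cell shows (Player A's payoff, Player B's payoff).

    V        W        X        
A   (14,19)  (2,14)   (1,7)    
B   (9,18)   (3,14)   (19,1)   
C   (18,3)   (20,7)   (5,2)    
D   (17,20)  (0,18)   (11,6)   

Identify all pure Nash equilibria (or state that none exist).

(C, W)

Find each player's best response to every opponent strategy; NE are the intersections.
Player A's best responses — vs V: C (payoff 18); vs W: C (payoff 20); vs X: B (payoff 19).
Player B's best responses — vs A: V (payoff 19); vs B: V (payoff 18); vs C: W (payoff 7); vs D: V (payoff 20).
The only mutual best response is (C, W); neither player gains by switching there.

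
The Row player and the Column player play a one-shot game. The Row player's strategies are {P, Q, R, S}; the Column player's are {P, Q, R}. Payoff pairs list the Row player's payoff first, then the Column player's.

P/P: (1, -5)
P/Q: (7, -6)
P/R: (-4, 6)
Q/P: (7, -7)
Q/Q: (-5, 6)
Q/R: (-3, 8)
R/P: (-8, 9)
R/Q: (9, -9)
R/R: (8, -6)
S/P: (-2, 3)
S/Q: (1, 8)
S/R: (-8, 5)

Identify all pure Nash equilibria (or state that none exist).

Check mutual best responses: a cell is a NE iff neither player can gain by unilaterally deviating.
The Row player's best responses — vs P: Q (payoff 7); vs Q: R (payoff 9); vs R: R (payoff 8).
The Column player's best responses — vs P: R (payoff 6); vs Q: R (payoff 8); vs R: P (payoff 9); vs S: Q (payoff 8).
No cell has both players best-responding. For instance, the Row player's best reply to R is R, but against R the Column player prefers P over R.

No pure-strategy Nash equilibrium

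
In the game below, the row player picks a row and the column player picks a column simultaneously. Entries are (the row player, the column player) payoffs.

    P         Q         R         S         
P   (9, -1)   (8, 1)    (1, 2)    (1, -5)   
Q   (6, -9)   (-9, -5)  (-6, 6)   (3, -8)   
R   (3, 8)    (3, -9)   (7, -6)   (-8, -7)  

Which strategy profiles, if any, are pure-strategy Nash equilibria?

Check mutual best responses: a cell is a NE iff neither player can gain by unilaterally deviating.
The row player's best responses — vs P: P (payoff 9); vs Q: P (payoff 8); vs R: R (payoff 7); vs S: Q (payoff 3).
The column player's best responses — vs P: R (payoff 2); vs Q: R (payoff 6); vs R: P (payoff 8).
No cell has both players best-responding. For instance, the row player's best reply to R is R, but against R the column player prefers P over R.

None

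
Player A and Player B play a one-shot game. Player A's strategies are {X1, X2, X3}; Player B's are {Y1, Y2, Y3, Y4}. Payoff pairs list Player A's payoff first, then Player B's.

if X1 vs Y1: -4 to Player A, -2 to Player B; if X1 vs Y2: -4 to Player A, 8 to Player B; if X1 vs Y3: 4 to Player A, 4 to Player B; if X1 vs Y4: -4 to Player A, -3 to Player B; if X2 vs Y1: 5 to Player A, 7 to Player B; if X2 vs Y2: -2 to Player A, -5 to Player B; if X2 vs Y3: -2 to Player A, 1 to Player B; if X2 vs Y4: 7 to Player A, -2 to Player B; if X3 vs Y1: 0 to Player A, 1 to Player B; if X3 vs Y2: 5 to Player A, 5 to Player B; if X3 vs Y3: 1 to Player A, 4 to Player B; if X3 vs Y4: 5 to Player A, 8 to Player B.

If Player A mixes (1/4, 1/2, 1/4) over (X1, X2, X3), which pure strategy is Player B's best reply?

Player B's best reply maximizes expected payoff against the mix.
Y1: (1/4)·(-2) + (1/2)·7 + (1/4)·1 = 13/4
Y2: (1/4)·8 + (1/2)·(-5) + (1/4)·5 = 3/4
Y3: (1/4)·4 + (1/2)·1 + (1/4)·4 = 5/2
Y4: (1/4)·(-3) + (1/2)·(-2) + (1/4)·8 = 1/4
Highest expected payoff is 13/4, from Y1.

Y1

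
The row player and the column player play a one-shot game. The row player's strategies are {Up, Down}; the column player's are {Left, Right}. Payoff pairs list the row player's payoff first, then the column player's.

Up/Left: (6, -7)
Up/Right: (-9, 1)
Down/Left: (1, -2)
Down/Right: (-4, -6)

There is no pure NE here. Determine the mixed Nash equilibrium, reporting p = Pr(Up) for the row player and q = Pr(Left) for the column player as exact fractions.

p = 1/3, q = 1/2

Each player's mixing probability is pinned down by making the *other* player indifferent.
The column player indifferent between Left and Right: p·(-7) + (1−p)·(-2) = p·1 + (1−p)·(-6) ⟹ (-2) + (-5)p = (-6) + 7p ⟹ p = 1/3.
The row player indifferent between Up and Down: q·6 + (1−q)·(-9) = q·1 + (1−q)·(-4) ⟹ (-9) + 15q = (-4) + 5q ⟹ q = 1/2.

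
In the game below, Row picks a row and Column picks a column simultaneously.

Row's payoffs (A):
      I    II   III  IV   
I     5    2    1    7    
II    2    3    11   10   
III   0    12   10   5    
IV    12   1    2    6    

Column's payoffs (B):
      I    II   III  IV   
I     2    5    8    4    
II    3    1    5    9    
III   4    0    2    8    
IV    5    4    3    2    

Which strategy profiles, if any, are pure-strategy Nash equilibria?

A profile is a Nash equilibrium when each player is best-responding to the other.
Row's best responses — vs I: IV (payoff 12); vs II: III (payoff 12); vs III: II (payoff 11); vs IV: II (payoff 10).
Column's best responses — vs I: III (payoff 8); vs II: IV (payoff 9); vs III: IV (payoff 8); vs IV: I (payoff 5).
Mutual best responses occur at (II, IV) and (IV, I); at each, neither player gains by switching.

(II, IV) and (IV, I)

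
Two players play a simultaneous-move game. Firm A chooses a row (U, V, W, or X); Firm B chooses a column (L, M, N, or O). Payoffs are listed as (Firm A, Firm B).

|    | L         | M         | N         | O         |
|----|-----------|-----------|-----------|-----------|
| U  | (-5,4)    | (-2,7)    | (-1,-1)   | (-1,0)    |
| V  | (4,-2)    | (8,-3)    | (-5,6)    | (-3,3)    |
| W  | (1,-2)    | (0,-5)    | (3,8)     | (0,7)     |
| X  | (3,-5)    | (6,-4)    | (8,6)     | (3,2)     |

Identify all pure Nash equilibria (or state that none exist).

(X, N)

Check mutual best responses: a cell is a NE iff neither player can gain by unilaterally deviating.
Firm A's best responses — vs L: V (payoff 4); vs M: V (payoff 8); vs N: X (payoff 8); vs O: X (payoff 3).
Firm B's best responses — vs U: M (payoff 7); vs V: N (payoff 6); vs W: N (payoff 8); vs X: N (payoff 6).
The only mutual best response is (X, N); neither player gains by switching there.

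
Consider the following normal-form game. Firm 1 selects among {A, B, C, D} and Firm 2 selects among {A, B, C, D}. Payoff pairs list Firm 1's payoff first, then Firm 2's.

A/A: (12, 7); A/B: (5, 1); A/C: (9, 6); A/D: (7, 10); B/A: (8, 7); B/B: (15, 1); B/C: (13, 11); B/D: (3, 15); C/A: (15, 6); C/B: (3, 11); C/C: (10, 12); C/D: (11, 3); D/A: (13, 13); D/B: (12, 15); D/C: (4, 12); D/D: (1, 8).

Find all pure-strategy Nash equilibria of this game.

No pure-strategy Nash equilibrium

Find each player's best response to every opponent strategy; NE are the intersections.
Firm 1's best responses — vs A: C (payoff 15); vs B: B (payoff 15); vs C: B (payoff 13); vs D: C (payoff 11).
Firm 2's best responses — vs A: D (payoff 10); vs B: D (payoff 15); vs C: C (payoff 12); vs D: B (payoff 15).
No cell has both players best-responding. For instance, Firm 1's best reply to A is C, but against C Firm 2 prefers C over A.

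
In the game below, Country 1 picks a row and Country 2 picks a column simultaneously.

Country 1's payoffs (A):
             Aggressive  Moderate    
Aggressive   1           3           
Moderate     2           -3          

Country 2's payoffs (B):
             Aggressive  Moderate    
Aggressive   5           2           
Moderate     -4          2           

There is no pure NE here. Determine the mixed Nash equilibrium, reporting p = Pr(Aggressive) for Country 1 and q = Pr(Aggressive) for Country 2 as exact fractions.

p = 2/3, q = 6/7

Each player's mixing probability is pinned down by making the *other* player indifferent.
Country 2 indifferent between Aggressive and Moderate: p·5 + (1−p)·(-4) = p·2 + (1−p)·2 ⟹ (-4) + 9p = 2 + 0p ⟹ p = 2/3.
Country 1 indifferent between Aggressive and Moderate: q·1 + (1−q)·3 = q·2 + (1−q)·(-3) ⟹ 3 + (-2)q = (-3) + 5q ⟹ q = 6/7.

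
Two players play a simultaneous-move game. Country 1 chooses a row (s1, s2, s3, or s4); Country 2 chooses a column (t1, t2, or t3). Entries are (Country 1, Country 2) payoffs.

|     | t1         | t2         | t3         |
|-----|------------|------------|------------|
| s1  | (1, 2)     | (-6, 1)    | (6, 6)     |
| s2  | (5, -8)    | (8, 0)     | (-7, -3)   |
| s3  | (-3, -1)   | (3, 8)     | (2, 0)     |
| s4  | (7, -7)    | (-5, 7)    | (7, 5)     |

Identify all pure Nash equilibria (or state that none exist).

A profile is a Nash equilibrium when each player is best-responding to the other.
Country 1's best responses — vs t1: s4 (payoff 7); vs t2: s2 (payoff 8); vs t3: s4 (payoff 7).
Country 2's best responses — vs s1: t3 (payoff 6); vs s2: t2 (payoff 0); vs s3: t2 (payoff 8); vs s4: t2 (payoff 7).
The only mutual best response is (s2, t2); neither player gains by switching there.

(s2, t2)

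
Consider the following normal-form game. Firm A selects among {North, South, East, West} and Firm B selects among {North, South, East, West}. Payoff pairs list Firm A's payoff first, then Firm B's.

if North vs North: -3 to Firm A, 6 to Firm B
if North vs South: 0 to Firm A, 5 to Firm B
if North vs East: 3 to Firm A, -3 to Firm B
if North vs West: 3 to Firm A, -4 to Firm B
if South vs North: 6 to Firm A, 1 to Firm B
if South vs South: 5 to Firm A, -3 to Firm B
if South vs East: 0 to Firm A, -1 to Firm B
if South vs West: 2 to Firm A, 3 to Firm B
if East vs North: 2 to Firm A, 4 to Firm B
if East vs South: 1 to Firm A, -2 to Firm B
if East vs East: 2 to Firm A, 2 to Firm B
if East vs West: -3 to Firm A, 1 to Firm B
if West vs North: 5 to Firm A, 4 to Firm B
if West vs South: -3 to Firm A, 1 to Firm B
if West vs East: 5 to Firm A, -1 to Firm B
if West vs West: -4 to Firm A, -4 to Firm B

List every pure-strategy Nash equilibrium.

None

Check mutual best responses: a cell is a NE iff neither player can gain by unilaterally deviating.
Firm A's best responses — vs North: South (payoff 6); vs South: South (payoff 5); vs East: West (payoff 5); vs West: North (payoff 3).
Firm B's best responses — vs North: North (payoff 6); vs South: West (payoff 3); vs East: North (payoff 4); vs West: North (payoff 4).
No cell has both players best-responding. For instance, Firm A's best reply to South is South, but against South Firm B prefers West over South.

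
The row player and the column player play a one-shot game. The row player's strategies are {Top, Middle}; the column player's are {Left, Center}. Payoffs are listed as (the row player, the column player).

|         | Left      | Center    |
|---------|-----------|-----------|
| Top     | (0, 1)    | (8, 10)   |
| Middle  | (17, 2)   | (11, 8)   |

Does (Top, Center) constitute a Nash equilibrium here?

No

Holding the column player at Center: the row player gets 8 from Top but could get 11 by switching to Middle. The row player has a profitable deviation.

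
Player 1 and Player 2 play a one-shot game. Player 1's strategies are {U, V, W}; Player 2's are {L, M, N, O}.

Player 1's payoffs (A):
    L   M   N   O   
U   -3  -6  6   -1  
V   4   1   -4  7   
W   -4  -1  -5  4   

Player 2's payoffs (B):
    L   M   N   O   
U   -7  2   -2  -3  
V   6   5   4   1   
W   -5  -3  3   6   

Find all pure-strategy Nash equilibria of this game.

Check mutual best responses: a cell is a NE iff neither player can gain by unilaterally deviating.
Player 1's best responses — vs L: V (payoff 4); vs M: V (payoff 1); vs N: U (payoff 6); vs O: V (payoff 7).
Player 2's best responses — vs U: M (payoff 2); vs V: L (payoff 6); vs W: O (payoff 6).
The only mutual best response is (V, L); neither player gains by switching there.

(V, L)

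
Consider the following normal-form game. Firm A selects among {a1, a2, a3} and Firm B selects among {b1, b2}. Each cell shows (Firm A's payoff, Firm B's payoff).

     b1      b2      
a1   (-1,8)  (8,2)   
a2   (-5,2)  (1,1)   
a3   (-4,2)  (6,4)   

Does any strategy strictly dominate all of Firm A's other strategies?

a1

Check whether one of Firm A's strategies beats all alternatives regardless of what the opponent does.
a1 strictly dominates: vs b1: -1 > each of {-5, -4}; vs b2: 8 > each of {1, 6}.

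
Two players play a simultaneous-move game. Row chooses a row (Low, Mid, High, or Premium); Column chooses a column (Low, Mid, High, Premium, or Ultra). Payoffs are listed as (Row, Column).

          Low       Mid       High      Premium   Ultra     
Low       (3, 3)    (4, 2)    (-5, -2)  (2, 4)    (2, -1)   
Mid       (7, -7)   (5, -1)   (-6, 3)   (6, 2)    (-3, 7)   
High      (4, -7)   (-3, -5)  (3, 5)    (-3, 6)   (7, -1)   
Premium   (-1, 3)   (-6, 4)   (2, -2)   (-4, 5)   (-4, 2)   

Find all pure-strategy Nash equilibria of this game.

There is no pure-strategy Nash equilibrium

Find each player's best response to every opponent strategy; NE are the intersections.
Row's best responses — vs Low: Mid (payoff 7); vs Mid: Mid (payoff 5); vs High: High (payoff 3); vs Premium: Mid (payoff 6); vs Ultra: High (payoff 7).
Column's best responses — vs Low: Premium (payoff 4); vs Mid: Ultra (payoff 7); vs High: Premium (payoff 6); vs Premium: Premium (payoff 5).
No cell has both players best-responding. For instance, Row's best reply to Mid is Mid, but against Mid Column prefers Ultra over Mid.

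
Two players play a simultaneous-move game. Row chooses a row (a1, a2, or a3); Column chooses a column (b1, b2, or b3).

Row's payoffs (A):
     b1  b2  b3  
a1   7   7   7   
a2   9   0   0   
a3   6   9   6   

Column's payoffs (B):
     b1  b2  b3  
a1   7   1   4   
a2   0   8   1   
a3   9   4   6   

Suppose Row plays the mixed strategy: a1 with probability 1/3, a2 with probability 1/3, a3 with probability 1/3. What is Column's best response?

Column's best reply maximizes expected payoff against the mix.
b1: (1/3)·7 + (1/3)·0 + (1/3)·9 = 16/3
b2: (1/3)·1 + (1/3)·8 + (1/3)·4 = 13/3
b3: (1/3)·4 + (1/3)·1 + (1/3)·6 = 11/3
Highest expected payoff is 16/3, from b1.

b1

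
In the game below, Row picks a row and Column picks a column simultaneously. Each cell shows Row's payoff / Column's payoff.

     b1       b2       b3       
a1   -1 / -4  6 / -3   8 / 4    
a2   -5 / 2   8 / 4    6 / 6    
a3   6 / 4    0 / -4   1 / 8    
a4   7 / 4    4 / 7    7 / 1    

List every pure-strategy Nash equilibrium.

(a1, b3)

Find each player's best response to every opponent strategy; NE are the intersections.
Row's best responses — vs b1: a4 (payoff 7); vs b2: a2 (payoff 8); vs b3: a1 (payoff 8).
Column's best responses — vs a1: b3 (payoff 4); vs a2: b3 (payoff 6); vs a3: b3 (payoff 8); vs a4: b2 (payoff 7).
The only mutual best response is (a1, b3); neither player gains by switching there.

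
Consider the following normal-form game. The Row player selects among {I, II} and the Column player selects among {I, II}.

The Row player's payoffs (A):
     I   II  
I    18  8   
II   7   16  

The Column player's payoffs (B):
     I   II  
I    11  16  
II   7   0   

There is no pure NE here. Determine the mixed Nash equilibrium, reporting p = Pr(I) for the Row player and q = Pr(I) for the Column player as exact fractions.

p = 7/12, q = 8/19

In a mixed NE each player is indifferent between their pure strategies, so the opponent's mix sets the indifference.
The Column player indifferent between I and II: p·11 + (1−p)·7 = p·16 + (1−p)·0 ⟹ 7 + 4p = 0 + 16p ⟹ p = 7/12.
The Row player indifferent between I and II: q·18 + (1−q)·8 = q·7 + (1−q)·16 ⟹ 8 + 10q = 16 + (-9)q ⟹ q = 8/19.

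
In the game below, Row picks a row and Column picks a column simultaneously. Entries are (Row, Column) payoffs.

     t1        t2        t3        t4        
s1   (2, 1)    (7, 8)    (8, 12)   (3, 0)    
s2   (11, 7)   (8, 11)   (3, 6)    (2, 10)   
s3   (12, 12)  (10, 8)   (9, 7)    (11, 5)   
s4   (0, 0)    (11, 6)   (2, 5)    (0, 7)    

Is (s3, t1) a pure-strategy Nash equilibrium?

Holding Column at t1: Row gets 12 from s3, versus 2 from s1, 11 from s2, 0 from s4. No profitable deviation for Row.
Holding Row at s3: Column gets 12 from t1, versus 8 from t2, 7 from t3, 5 from t4. No profitable deviation for Column either.

Yes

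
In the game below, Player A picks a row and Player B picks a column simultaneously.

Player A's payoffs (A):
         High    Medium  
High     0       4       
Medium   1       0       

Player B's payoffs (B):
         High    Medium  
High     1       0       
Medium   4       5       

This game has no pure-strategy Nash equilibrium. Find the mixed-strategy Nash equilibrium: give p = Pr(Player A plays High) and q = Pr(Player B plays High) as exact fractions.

In a mixed NE each player is indifferent between their pure strategies, so the opponent's mix sets the indifference.
Player B indifferent between High and Medium: p·1 + (1−p)·4 = p·0 + (1−p)·5 ⟹ 4 + (-3)p = 5 + (-5)p ⟹ p = 1/2.
Player A indifferent between High and Medium: q·0 + (1−q)·4 = q·1 + (1−q)·0 ⟹ 4 + (-4)q = 0 + 1q ⟹ q = 4/5.

p = 1/2, q = 4/5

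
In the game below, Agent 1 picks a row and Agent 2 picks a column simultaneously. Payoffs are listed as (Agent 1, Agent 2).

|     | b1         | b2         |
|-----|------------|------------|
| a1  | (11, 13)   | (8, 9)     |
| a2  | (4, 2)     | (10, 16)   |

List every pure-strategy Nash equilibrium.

A profile is a Nash equilibrium when each player is best-responding to the other.
Agent 1's best responses — vs b1: a1 (payoff 11); vs b2: a2 (payoff 10).
Agent 2's best responses — vs a1: b1 (payoff 13); vs a2: b2 (payoff 16).
Mutual best responses occur at (a1, b1) and (a2, b2); at each, neither player gains by switching.

(a1, b1) and (a2, b2)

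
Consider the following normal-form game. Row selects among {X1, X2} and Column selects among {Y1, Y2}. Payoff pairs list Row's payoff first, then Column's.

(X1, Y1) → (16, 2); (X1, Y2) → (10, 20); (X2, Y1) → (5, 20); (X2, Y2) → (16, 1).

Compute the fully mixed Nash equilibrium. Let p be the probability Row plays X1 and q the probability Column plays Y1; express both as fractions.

In a mixed NE each player is indifferent between their pure strategies, so the opponent's mix sets the indifference.
Column indifferent between Y1 and Y2: p·2 + (1−p)·20 = p·20 + (1−p)·1 ⟹ 20 + (-18)p = 1 + 19p ⟹ p = 19/37.
Row indifferent between X1 and X2: q·16 + (1−q)·10 = q·5 + (1−q)·16 ⟹ 10 + 6q = 16 + (-11)q ⟹ q = 6/17.

p = 19/37, q = 6/17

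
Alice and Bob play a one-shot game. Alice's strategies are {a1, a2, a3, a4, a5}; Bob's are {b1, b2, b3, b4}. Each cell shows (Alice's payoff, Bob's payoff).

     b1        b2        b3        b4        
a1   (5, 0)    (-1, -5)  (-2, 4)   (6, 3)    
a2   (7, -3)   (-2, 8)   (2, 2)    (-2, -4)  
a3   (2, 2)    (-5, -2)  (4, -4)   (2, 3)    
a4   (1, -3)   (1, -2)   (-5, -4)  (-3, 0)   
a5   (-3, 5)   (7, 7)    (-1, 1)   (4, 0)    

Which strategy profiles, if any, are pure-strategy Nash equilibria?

A profile is a Nash equilibrium when each player is best-responding to the other.
Alice's best responses — vs b1: a2 (payoff 7); vs b2: a5 (payoff 7); vs b3: a3 (payoff 4); vs b4: a1 (payoff 6).
Bob's best responses — vs a1: b3 (payoff 4); vs a2: b2 (payoff 8); vs a3: b4 (payoff 3); vs a4: b4 (payoff 0); vs a5: b2 (payoff 7).
The only mutual best response is (a5, b2); neither player gains by switching there.

(a5, b2)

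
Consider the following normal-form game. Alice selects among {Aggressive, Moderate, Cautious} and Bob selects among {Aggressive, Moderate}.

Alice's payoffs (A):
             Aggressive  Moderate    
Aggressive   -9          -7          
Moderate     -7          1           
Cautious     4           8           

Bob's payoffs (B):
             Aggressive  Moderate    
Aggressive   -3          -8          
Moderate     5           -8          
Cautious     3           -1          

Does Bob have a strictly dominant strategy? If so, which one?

Aggressive

Check whether one of Bob's strategies beats all alternatives regardless of what the opponent does.
Aggressive strictly dominates: vs Aggressive: -3 > -8; vs Moderate: 5 > -8; vs Cautious: 3 > -1.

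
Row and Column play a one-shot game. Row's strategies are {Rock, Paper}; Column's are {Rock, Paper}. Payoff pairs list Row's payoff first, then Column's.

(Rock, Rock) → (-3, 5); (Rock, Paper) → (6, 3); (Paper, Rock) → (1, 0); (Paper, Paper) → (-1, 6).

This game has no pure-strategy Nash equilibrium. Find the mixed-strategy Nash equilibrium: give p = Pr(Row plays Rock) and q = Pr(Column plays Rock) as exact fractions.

p = 3/4, q = 7/11

In a mixed NE each player is indifferent between their pure strategies, so the opponent's mix sets the indifference.
Column indifferent between Rock and Paper: p·5 + (1−p)·0 = p·3 + (1−p)·6 ⟹ 0 + 5p = 6 + (-3)p ⟹ p = 3/4.
Row indifferent between Rock and Paper: q·(-3) + (1−q)·6 = q·1 + (1−q)·(-1) ⟹ 6 + (-9)q = (-1) + 2q ⟹ q = 7/11.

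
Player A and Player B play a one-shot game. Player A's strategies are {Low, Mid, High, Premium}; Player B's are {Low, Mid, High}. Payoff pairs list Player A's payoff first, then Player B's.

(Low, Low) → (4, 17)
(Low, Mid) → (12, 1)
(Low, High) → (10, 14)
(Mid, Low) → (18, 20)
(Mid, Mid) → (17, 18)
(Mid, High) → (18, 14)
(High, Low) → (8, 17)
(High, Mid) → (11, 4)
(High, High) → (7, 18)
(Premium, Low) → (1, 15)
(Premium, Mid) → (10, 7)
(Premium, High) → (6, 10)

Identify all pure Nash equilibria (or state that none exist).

(Mid, Low)

A profile is a Nash equilibrium when each player is best-responding to the other.
Player A's best responses — vs Low: Mid (payoff 18); vs Mid: Mid (payoff 17); vs High: Mid (payoff 18).
Player B's best responses — vs Low: Low (payoff 17); vs Mid: Low (payoff 20); vs High: High (payoff 18); vs Premium: Low (payoff 15).
The only mutual best response is (Mid, Low); neither player gains by switching there.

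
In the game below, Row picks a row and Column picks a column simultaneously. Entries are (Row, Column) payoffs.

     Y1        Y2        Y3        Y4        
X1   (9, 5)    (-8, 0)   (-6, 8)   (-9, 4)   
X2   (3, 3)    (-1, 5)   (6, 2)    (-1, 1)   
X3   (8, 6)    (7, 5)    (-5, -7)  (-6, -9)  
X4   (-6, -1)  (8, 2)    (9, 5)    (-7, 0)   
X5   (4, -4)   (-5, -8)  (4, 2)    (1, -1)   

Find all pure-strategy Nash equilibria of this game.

Check mutual best responses: a cell is a NE iff neither player can gain by unilaterally deviating.
Row's best responses — vs Y1: X1 (payoff 9); vs Y2: X4 (payoff 8); vs Y3: X4 (payoff 9); vs Y4: X5 (payoff 1).
Column's best responses — vs X1: Y3 (payoff 8); vs X2: Y2 (payoff 5); vs X3: Y1 (payoff 6); vs X4: Y3 (payoff 5); vs X5: Y3 (payoff 2).
The only mutual best response is (X4, Y3); neither player gains by switching there.

(X4, Y3)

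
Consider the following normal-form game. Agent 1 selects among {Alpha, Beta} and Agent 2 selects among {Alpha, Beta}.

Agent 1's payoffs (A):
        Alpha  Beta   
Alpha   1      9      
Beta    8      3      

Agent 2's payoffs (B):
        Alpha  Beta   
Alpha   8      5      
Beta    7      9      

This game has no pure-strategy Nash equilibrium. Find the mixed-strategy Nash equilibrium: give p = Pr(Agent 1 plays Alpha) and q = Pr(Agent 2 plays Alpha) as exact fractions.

Each player's mixing probability is pinned down by making the *other* player indifferent.
Agent 2 indifferent between Alpha and Beta: p·8 + (1−p)·7 = p·5 + (1−p)·9 ⟹ 7 + 1p = 9 + (-4)p ⟹ p = 2/5.
Agent 1 indifferent between Alpha and Beta: q·1 + (1−q)·9 = q·8 + (1−q)·3 ⟹ 9 + (-8)q = 3 + 5q ⟹ q = 6/13.

p = 2/5, q = 6/13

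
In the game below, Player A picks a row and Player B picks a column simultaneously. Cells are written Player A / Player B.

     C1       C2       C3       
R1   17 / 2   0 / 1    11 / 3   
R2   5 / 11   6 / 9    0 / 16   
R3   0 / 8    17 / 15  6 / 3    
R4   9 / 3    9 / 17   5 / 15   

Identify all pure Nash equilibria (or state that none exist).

(R1, C3) and (R3, C2)

A profile is a Nash equilibrium when each player is best-responding to the other.
Player A's best responses — vs C1: R1 (payoff 17); vs C2: R3 (payoff 17); vs C3: R1 (payoff 11).
Player B's best responses — vs R1: C3 (payoff 3); vs R2: C3 (payoff 16); vs R3: C2 (payoff 15); vs R4: C2 (payoff 17).
Mutual best responses occur at (R1, C3) and (R3, C2); at each, neither player gains by switching.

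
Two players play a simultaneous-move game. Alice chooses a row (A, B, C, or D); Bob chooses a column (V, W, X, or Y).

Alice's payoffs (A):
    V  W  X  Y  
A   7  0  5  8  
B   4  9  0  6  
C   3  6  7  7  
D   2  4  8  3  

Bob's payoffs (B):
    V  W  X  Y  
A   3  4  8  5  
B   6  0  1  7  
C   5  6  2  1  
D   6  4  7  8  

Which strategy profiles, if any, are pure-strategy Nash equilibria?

No pure-strategy Nash equilibrium

A profile is a Nash equilibrium when each player is best-responding to the other.
Alice's best responses — vs V: A (payoff 7); vs W: B (payoff 9); vs X: D (payoff 8); vs Y: A (payoff 8).
Bob's best responses — vs A: X (payoff 8); vs B: Y (payoff 7); vs C: W (payoff 6); vs D: Y (payoff 8).
No cell has both players best-responding. For instance, Alice's best reply to X is D, but against D Bob prefers Y over X.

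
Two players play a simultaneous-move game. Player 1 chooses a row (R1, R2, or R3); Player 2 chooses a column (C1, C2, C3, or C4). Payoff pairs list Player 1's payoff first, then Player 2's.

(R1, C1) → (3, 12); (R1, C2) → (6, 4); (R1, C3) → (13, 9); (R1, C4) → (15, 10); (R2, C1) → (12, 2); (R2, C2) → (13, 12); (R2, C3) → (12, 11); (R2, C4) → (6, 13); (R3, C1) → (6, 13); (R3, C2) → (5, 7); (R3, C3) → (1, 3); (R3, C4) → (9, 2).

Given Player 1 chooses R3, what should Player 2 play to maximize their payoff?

With Player 1 fixed at R3, Player 2's payoffs are: C1 → 13, C2 → 7, C3 → 3, C4 → 2.
The maximum is 13, achieved by C1.

C1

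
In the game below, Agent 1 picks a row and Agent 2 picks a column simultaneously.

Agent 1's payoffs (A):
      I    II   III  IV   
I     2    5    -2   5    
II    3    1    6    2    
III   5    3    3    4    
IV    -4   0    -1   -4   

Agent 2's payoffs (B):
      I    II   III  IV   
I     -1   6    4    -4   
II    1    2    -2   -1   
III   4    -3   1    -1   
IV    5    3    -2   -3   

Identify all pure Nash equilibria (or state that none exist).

(I, II) and (III, I)

Check mutual best responses: a cell is a NE iff neither player can gain by unilaterally deviating.
Agent 1's best responses — vs I: III (payoff 5); vs II: I (payoff 5); vs III: II (payoff 6); vs IV: I (payoff 5).
Agent 2's best responses — vs I: II (payoff 6); vs II: II (payoff 2); vs III: I (payoff 4); vs IV: I (payoff 5).
Mutual best responses occur at (I, II) and (III, I); at each, neither player gains by switching.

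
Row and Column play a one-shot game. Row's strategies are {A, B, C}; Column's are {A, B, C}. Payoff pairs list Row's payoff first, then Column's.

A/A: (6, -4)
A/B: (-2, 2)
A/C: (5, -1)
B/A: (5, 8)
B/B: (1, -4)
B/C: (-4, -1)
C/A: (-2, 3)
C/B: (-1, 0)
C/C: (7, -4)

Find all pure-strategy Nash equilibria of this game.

Check mutual best responses: a cell is a NE iff neither player can gain by unilaterally deviating.
Row's best responses — vs A: A (payoff 6); vs B: B (payoff 1); vs C: C (payoff 7).
Column's best responses — vs A: B (payoff 2); vs B: A (payoff 8); vs C: A (payoff 3).
No cell has both players best-responding. For instance, Row's best reply to B is B, but against B Column prefers A over B.

None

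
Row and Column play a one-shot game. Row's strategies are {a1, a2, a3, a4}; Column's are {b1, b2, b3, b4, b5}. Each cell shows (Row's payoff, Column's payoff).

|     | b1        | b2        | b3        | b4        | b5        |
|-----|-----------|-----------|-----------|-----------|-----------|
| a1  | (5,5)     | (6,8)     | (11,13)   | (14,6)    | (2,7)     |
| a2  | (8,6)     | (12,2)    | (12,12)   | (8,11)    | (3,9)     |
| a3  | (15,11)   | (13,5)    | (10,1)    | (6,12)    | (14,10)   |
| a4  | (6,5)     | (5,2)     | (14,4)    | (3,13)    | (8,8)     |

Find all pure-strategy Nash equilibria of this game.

A profile is a Nash equilibrium when each player is best-responding to the other.
Row's best responses — vs b1: a3 (payoff 15); vs b2: a3 (payoff 13); vs b3: a4 (payoff 14); vs b4: a1 (payoff 14); vs b5: a3 (payoff 14).
Column's best responses — vs a1: b3 (payoff 13); vs a2: b3 (payoff 12); vs a3: b4 (payoff 12); vs a4: b4 (payoff 13).
No cell has both players best-responding. For instance, Row's best reply to b2 is a3, but against a3 Column prefers b4 over b2.

None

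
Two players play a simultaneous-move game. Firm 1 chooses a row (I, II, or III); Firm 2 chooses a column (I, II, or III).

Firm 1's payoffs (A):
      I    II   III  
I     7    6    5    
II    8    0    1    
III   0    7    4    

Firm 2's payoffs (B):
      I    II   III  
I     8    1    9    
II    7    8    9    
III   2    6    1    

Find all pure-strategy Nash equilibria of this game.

A profile is a Nash equilibrium when each player is best-responding to the other.
Firm 1's best responses — vs I: II (payoff 8); vs II: III (payoff 7); vs III: I (payoff 5).
Firm 2's best responses — vs I: III (payoff 9); vs II: III (payoff 9); vs III: II (payoff 6).
Mutual best responses occur at (I, III) and (III, II); at each, neither player gains by switching.

(I, III) and (III, II)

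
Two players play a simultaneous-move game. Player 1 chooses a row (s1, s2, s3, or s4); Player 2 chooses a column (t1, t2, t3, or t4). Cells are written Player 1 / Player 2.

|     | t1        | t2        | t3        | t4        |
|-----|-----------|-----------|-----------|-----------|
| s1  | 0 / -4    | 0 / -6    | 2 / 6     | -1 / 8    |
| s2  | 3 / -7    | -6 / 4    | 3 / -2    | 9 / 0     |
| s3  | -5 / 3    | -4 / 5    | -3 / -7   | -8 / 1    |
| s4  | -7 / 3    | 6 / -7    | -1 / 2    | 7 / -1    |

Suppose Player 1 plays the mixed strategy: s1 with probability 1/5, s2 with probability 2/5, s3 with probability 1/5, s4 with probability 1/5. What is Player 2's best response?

Player 2's best reply maximizes expected payoff against the mix.
t1: (1/5)·(-4) + (2/5)·(-7) + (1/5)·3 + (1/5)·3 = -12/5
t2: (1/5)·(-6) + (2/5)·4 + (1/5)·5 + (1/5)·(-7) = 0
t3: (1/5)·6 + (2/5)·(-2) + (1/5)·(-7) + (1/5)·2 = -3/5
t4: (1/5)·8 + (2/5)·0 + (1/5)·1 + (1/5)·(-1) = 8/5
Highest expected payoff is 8/5, from t4.

t4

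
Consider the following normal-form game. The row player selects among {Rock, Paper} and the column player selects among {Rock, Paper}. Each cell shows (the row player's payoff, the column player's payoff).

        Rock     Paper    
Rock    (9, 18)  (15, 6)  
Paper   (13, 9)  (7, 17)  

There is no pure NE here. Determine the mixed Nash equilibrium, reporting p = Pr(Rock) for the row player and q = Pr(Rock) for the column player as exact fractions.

Each player's mixing probability is pinned down by making the *other* player indifferent.
The column player indifferent between Rock and Paper: p·18 + (1−p)·9 = p·6 + (1−p)·17 ⟹ 9 + 9p = 17 + (-11)p ⟹ p = 2/5.
The row player indifferent between Rock and Paper: q·9 + (1−q)·15 = q·13 + (1−q)·7 ⟹ 15 + (-6)q = 7 + 6q ⟹ q = 2/3.

p = 2/5, q = 2/3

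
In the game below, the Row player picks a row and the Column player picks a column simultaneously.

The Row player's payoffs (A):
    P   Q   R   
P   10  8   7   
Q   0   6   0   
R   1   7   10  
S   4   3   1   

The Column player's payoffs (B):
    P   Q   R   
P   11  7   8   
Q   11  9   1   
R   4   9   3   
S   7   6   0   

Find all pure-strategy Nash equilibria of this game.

Find each player's best response to every opponent strategy; NE are the intersections.
The Row player's best responses — vs P: P (payoff 10); vs Q: P (payoff 8); vs R: R (payoff 10).
The Column player's best responses — vs P: P (payoff 11); vs Q: P (payoff 11); vs R: Q (payoff 9); vs S: P (payoff 7).
The only mutual best response is (P, P); neither player gains by switching there.

(P, P)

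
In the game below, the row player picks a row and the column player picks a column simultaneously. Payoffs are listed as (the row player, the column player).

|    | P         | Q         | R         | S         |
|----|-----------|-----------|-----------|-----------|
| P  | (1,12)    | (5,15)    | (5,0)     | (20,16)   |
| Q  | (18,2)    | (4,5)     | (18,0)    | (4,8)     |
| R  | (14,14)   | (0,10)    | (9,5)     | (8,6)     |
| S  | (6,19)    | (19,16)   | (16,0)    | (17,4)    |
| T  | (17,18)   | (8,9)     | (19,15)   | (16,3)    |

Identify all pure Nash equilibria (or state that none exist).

Find each player's best response to every opponent strategy; NE are the intersections.
The row player's best responses — vs P: Q (payoff 18); vs Q: S (payoff 19); vs R: T (payoff 19); vs S: P (payoff 20).
The column player's best responses — vs P: S (payoff 16); vs Q: S (payoff 8); vs R: P (payoff 14); vs S: P (payoff 19); vs T: P (payoff 18).
The only mutual best response is (P, S); neither player gains by switching there.

(P, S)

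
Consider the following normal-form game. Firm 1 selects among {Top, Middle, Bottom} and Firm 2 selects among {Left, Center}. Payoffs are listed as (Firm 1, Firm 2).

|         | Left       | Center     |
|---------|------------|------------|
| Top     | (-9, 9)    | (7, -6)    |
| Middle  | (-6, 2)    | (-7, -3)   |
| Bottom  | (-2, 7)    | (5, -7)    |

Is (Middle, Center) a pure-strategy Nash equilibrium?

No

Holding Firm 2 at Center: Firm 1 gets -7 from Middle but could get 7 by switching to Top. Firm 1 has a profitable deviation.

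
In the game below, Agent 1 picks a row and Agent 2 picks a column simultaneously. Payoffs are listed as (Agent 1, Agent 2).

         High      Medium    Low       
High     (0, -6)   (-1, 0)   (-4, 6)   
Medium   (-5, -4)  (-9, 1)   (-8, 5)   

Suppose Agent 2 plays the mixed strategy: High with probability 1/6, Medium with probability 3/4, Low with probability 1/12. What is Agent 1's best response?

High

Compute Agent 1's expected payoff from each pure strategy against the given mix.
High: (1/6)·0 + (3/4)·(-1) + (1/12)·(-4) = -13/12
Medium: (1/6)·(-5) + (3/4)·(-9) + (1/12)·(-8) = -33/4
Highest expected payoff is -13/12, from High.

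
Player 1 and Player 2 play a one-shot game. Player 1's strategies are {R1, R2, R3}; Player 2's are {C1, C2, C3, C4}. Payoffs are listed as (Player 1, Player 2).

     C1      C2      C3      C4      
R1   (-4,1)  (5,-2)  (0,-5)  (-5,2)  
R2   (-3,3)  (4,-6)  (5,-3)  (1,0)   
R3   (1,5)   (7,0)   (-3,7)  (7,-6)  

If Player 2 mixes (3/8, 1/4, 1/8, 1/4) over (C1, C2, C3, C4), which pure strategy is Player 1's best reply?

Compute Player 1's expected payoff from each pure strategy against the given mix.
R1: (3/8)·(-4) + (1/4)·5 + (1/8)·0 + (1/4)·(-5) = -3/2
R2: (3/8)·(-3) + (1/4)·4 + (1/8)·5 + (1/4)·1 = 3/4
R3: (3/8)·1 + (1/4)·7 + (1/8)·(-3) + (1/4)·7 = 7/2
Highest expected payoff is 7/2, from R3.

R3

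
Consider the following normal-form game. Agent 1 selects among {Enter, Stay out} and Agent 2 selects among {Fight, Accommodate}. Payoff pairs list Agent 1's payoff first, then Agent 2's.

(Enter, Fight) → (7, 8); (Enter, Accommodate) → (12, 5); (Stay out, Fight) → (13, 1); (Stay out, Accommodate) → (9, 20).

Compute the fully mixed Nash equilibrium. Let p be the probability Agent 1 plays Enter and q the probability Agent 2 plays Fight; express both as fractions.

In a mixed NE each player is indifferent between their pure strategies, so the opponent's mix sets the indifference.
Agent 2 indifferent between Fight and Accommodate: p·8 + (1−p)·1 = p·5 + (1−p)·20 ⟹ 1 + 7p = 20 + (-15)p ⟹ p = 19/22.
Agent 1 indifferent between Enter and Stay out: q·7 + (1−q)·12 = q·13 + (1−q)·9 ⟹ 12 + (-5)q = 9 + 4q ⟹ q = 1/3.

p = 19/22, q = 1/3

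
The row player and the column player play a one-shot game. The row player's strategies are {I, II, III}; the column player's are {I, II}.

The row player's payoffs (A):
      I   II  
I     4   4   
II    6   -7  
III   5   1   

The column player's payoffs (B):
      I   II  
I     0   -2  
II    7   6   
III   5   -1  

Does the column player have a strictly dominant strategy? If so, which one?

I

A strategy is strictly dominant if it gives the column player a strictly higher payoff than every other strategy, against every choice by the opponent.
I strictly dominates: vs I: 0 > -2; vs II: 7 > 6; vs III: 5 > -1.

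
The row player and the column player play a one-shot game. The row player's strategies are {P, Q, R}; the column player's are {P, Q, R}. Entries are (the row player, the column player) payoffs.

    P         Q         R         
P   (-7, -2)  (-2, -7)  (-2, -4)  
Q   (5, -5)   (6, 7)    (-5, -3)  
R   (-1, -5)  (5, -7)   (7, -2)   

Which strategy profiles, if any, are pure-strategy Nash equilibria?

(Q, Q) and (R, R)

Find each player's best response to every opponent strategy; NE are the intersections.
The row player's best responses — vs P: Q (payoff 5); vs Q: Q (payoff 6); vs R: R (payoff 7).
The column player's best responses — vs P: P (payoff -2); vs Q: Q (payoff 7); vs R: R (payoff -2).
Mutual best responses occur at (Q, Q) and (R, R); at each, neither player gains by switching.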